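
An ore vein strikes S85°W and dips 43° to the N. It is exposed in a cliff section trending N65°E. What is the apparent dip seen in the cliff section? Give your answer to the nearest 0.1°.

The strike is S85°W and the section trends N65°E; the acute angle between them is β = 20°.
tan(apparent dip) = tan 43° · sin 20° = 0.3189
α = arctan(0.3189) = 17.69°

17.7°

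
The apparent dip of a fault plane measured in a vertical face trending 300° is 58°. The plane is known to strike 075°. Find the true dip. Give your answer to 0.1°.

The section is 45° from the strike.
tan δ = tan α / sin β = tan 58° / sin 45° = 1.6003 / 0.7071 = 2.2632
true dip = arctan 2.2632 = 66.16°

66.2°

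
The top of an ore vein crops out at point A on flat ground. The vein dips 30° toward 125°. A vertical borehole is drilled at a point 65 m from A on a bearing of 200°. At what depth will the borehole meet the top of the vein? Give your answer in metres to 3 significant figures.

9.71 m

The hole lies 75° from the dip direction, so the down-dip offset is 65 × cos 75° = 16.82 m.
Depth = down-dip offset × tan(dip) = 16.82 × tan 30° = 16.82 × 0.5774
Depth = 9.71 m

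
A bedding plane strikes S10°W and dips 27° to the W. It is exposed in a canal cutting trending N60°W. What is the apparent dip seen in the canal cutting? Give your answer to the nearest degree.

26°

Angle between strike (S10°W) and section (N60°W): β = 70°.
tan α = tan 27° × sin 70° = 0.5095 × 0.9397 = 0.4788
α = arctan(0.4788) = 25.58°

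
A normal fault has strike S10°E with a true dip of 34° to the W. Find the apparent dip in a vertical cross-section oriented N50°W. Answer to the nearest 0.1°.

The strike is S10°E and the section trends N50°W; the acute angle between them is β = 40°.
tan α = tan 34° × sin 40° = 0.6745 × 0.6428 = 0.4336
apparent dip = arctan 0.4336 = 23.44°

23.4°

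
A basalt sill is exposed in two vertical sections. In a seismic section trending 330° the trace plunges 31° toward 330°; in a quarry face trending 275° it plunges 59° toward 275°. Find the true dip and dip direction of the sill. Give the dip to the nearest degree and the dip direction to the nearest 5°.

true dip 60°, dip direction 260°

Each apparent-dip line lies in the plane. As unit vectors (x east, y north, z up), v₁ plunges 31°→330° and v₂ plunges 59°→275°.
n = v₁ × v₂ = (-0.613, -0.103, 0.362) (taken with n_z > 0).
tan δ = √(n_x²+n_y²)/n_z = 0.622/0.362, so δ = 59.8°.
The horizontal component of n points toward azimuth atan2(n_x, n_y) = 260°, the dip direction.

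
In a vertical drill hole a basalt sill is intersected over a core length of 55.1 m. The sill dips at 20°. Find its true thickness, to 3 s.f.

True thickness t = h · cos(dip) = 55.1 × cos 20°
t = 55.1 × 0.9397 = 51.777 m

51.8 m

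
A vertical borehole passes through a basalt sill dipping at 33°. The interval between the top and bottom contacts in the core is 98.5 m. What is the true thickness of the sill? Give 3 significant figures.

True thickness t = h · cos(dip) = 98.5 × cos 33°
t = 98.5 × 0.8387 = 82.609 m

82.6 m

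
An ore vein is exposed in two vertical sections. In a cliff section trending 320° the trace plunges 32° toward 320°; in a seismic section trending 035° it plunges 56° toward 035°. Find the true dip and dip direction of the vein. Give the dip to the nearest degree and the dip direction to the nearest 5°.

true dip 56°, dip direction 025°

Represent each trace as a vector plunging at its apparent dip toward its trend (east-north-up frame): v₁ = (-0.545, 0.650, -0.530), v₂ = (0.321, 0.458, -0.829).
n = v₁ × v₂ = (0.296, 0.622, 0.458) (taken with n_z > 0).
tan δ = √(n_x²+n_y²)/n_z = 0.689/0.458, so δ = 56.4°.
The horizontal component of n points toward azimuth atan2(n_x, n_y) = 25°, the dip direction.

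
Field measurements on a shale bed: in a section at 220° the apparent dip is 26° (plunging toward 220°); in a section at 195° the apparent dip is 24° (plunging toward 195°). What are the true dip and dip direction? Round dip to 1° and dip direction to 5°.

true dip 26°, dip direction 220°

The two traces are lines in the plane: v₁ = (sin 220°·cos 26°, cos 220°·cos 26°, −sin 26°), v₂ = (sin 195°·cos 24°, cos 195°·cos 24°, −sin 24°).
The plane normal is n = v₁ × v₂ ∝ (-0.107, -0.131, 0.347).
tan δ = √(n_x²+n_y²)/n_z = 0.169/0.347, so δ = 26.0°.
Dip direction = atan2(-0.107, -0.131) = 219° (azimuth of n's horizontal projection).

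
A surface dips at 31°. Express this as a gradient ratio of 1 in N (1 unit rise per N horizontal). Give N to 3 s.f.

1 in 1.66

1 : N means tan θ = 1/N, so N = 1/tan 31° = 1/0.6009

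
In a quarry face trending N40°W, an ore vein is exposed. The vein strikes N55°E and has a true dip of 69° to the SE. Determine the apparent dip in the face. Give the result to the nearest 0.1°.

The section lies 85° from the strike.
tan α = tan 69° × sin 85° = 2.6051 × 0.9962 = 2.5952
apparent dip = arctan 2.5952 = 68.93°

68.9°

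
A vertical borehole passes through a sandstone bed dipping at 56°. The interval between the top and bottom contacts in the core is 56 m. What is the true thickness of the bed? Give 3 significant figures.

31.3 m

True thickness t = h · cos(dip) = 56 × cos 56°
t = 56 × 0.5592 = 31.315 m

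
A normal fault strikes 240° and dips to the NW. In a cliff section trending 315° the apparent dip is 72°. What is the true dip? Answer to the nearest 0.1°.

β = acute angle between strike 240° and section 315° = 75°.
tan δ = tan α / sin β = tan 72° / sin 75° = 3.0777 / 0.9659 = 3.1863
δ = arctan(3.1863) = 72.58°

72.6°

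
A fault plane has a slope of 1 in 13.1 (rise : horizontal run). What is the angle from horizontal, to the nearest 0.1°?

4.4°

tan θ = 1/13.1 = 0.0763
θ = arctan(0.0763) = 4.37°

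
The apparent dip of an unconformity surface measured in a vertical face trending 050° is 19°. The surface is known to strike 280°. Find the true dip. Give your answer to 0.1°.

The section is 50° from the strike.
tan δ = tan α / sin β = tan 19° / sin 50° = 0.3443 / 0.7660 = 0.4495
true dip = arctan 0.4495 = 24.20°

24.2°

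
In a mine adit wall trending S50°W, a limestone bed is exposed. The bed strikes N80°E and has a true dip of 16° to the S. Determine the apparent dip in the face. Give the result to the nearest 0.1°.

Angle between strike (N80°E) and section (S50°W): β = 30°.
tan α = tan 16° × sin 30° = 0.2867 × 0.5000 = 0.1434
α = arctan(0.1434) = 8.16°

8.2°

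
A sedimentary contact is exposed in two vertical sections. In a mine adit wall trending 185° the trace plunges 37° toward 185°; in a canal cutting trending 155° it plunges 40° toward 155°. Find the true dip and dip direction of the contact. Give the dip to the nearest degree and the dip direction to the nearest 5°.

The two traces are lines in the plane: v₁ = (sin 185°·cos 37°, cos 185°·cos 37°, −sin 37°), v₂ = (sin 155°·cos 40°, cos 155°·cos 40°, −sin 40°).
The plane normal is n = v₁ × v₂ ∝ (0.094, -0.240, 0.306).
tan δ = √(n_x²+n_y²)/n_z = 0.257/0.306, so δ = 40.1°.
The horizontal component of n points toward azimuth atan2(n_x, n_y) = 159°, the dip direction.

true dip 40°, dip direction 160°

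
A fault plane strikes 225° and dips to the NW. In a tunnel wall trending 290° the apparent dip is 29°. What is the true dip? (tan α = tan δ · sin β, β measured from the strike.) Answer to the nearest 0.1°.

31.5°

The section is 65° from the strike.
tan(true dip) = tan 29° / sin 65° = 0.6116
δ = arctan(0.6116) = 31.45°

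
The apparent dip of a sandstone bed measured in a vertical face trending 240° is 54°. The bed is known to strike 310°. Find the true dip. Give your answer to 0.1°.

55.7°

β = acute angle between strike 310° and section 240° = 70°.
tan(true dip) = tan 54° / sin 70° = 1.4647
true dip = arctan 1.4647 = 55.68°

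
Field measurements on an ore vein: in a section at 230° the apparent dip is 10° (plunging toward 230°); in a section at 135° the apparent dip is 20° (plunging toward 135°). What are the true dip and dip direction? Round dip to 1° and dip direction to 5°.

true dip 23°, dip direction 165°

Represent each trace as a vector plunging at its apparent dip toward its trend (east-north-up frame): v₁ = (-0.754, -0.633, -0.174), v₂ = (0.664, -0.664, -0.342).
The plane normal is n = v₁ × v₂ ∝ (0.101, -0.373, 0.922).
Dip δ = arctan(|n_h|/n_z) = arctan(0.387/0.922) = 22.8°.
The horizontal component of n points toward azimuth atan2(n_x, n_y) = 165°, the dip direction.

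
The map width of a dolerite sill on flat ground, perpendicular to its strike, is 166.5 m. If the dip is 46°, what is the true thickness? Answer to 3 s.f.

120 m

True thickness t = w · sin(dip) = 166.5 × sin 46°
t = 166.5 × 0.7193 = 119.770 m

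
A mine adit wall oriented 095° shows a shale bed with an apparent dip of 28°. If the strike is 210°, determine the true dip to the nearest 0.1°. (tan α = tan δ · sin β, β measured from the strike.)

30.4°

The section is 65° from the strike.
tan δ = tan α / sin β = tan 28° / sin 65° = 0.5317 / 0.9063 = 0.5867
true dip = arctan 0.5867 = 30.40°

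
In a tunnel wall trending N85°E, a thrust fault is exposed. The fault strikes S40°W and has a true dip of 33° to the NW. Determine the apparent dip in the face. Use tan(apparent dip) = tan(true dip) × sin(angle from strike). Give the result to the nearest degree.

Angle between strike (S40°W) and section (N85°E): β = 45°.
tan(apparent dip) = tan 33° · sin 45° = 0.4592
α = arctan(0.4592) = 24.66°

25°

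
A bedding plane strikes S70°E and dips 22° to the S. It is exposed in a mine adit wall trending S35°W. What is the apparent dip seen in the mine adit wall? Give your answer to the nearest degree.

The strike is S70°E and the section trends S35°W; the acute angle between them is β = 75°.
tan(apparent dip) = tan 22° · sin 75° = 0.3903
apparent dip = arctan 0.3903 = 21.32°

21°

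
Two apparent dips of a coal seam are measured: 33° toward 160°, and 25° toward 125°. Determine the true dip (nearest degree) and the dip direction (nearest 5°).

The two traces are lines in the plane: v₁ = (sin 160°·cos 33°, cos 160°·cos 33°, −sin 33°), v₂ = (sin 125°·cos 25°, cos 125°·cos 25°, −sin 25°).
The plane normal is n = v₁ × v₂ ∝ (0.050, -0.283, 0.436).
True dip = arccos(n_z / |n|) = arccos(0.8348) = 33.4°.
Dip direction = azimuth of (n_x, n_y) = atan2(0.050, -0.283) = 170°.

true dip 33°, dip direction 170°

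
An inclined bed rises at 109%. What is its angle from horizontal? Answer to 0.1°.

47.5°

tan θ = 109/100 = 1.0900
θ = arctan(1.0900) = 47.47°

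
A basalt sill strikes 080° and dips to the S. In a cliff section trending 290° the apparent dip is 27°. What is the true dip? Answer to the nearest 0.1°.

45.5°

The section is 30° from the strike.
tan δ = tan α / sin β = tan 27° / sin 30° = 0.5095 / 0.5000 = 1.0191
δ = arctan(1.0191) = 45.54°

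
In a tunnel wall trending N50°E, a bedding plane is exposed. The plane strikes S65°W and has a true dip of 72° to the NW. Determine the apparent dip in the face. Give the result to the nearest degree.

The section lies 15° from the strike.
tan(apparent dip) = tan 72° · sin 15° = 0.7966
α = arctan(0.7966) = 38.54°

39°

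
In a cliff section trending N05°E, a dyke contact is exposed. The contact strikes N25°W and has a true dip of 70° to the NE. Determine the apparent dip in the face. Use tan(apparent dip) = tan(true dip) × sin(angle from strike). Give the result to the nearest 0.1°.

53.9°

The strike is N25°W and the section trends N05°E; the acute angle between them is β = 30°.
tan α = tan 70° × sin 30° = 2.7475 × 0.5000 = 1.3737
apparent dip = arctan 1.3737 = 53.95°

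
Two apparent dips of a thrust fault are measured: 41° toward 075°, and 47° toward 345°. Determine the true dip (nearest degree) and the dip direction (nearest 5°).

true dip 54°, dip direction 025°

Each apparent-dip line lies in the plane. As unit vectors (x east, y north, z up), v₁ plunges 41°→075° and v₂ plunges 47°→345°.
Cross product v₁ × v₂ gives the pole to the plane: n ∝ (0.289, 0.649, 0.515).
Dip δ = arctan(|n_h|/n_z) = arctan(0.711/0.515) = 54.1°.
The horizontal component of n points toward azimuth atan2(n_x, n_y) = 24°, the dip direction.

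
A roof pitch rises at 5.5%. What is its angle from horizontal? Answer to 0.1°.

3.1°

tan θ = 5.5/100 = 0.0550
θ = arctan(0.0550) = 3.15°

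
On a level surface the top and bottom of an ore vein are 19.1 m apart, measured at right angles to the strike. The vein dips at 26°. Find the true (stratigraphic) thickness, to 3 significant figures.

True thickness t = w · sin(dip) = 19.1 × sin 26°
t = 19.1 × 0.4384 = 8.373 m

8.37 m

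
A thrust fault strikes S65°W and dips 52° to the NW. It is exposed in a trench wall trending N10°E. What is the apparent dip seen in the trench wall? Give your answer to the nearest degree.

Angle between strike (S65°W) and section (N10°E): β = 55°.
tan α = tan 52° × sin 55° = 1.2799 × 0.8192 = 1.0485
apparent dip = arctan 1.0485 = 46.36°

46°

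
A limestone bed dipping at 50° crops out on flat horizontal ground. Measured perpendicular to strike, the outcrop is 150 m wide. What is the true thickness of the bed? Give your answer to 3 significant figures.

True thickness t = w · sin(dip) = 150 × sin 50°
t = 150 × 0.7660 = 114.907 m

115 m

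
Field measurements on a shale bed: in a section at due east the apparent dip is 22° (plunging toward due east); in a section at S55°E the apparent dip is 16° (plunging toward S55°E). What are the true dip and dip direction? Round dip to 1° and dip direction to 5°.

Each apparent-dip line lies in the plane. As unit vectors (x east, y north, z up), v₁ plunges 22°→due east and v₂ plunges 16°→S55°E.
The plane normal is n = v₁ × v₂ ∝ (0.207, 0.039, 0.511).
tan δ = √(n_x²+n_y²)/n_z = 0.210/0.511, so δ = 22.4°.
Dip direction = atan2(0.207, 0.039) = 79° (azimuth of n's horizontal projection).

true dip 22°, dip direction 080°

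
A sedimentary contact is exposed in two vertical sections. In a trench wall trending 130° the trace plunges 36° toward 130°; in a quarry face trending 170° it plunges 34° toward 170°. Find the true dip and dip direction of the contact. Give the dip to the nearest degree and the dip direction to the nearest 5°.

true dip 37°, dip direction 145°

The two traces are lines in the plane: v₁ = (sin 130°·cos 36°, cos 130°·cos 36°, −sin 36°), v₂ = (sin 170°·cos 34°, cos 170°·cos 34°, −sin 34°).
The plane normal is n = v₁ × v₂ ∝ (0.189, -0.262, 0.431).
True dip = arccos(n_z / |n|) = arccos(0.8002) = 36.8°.
Dip direction = atan2(0.189, -0.262) = 144° (azimuth of n's horizontal projection).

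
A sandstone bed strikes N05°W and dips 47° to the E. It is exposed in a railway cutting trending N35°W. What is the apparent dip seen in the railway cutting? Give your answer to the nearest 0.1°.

The section lies 30° from the strike.
tan(apparent dip) = tan 47° · sin 30° = 0.5362
α = arctan(0.5362) = 28.20°

28.2°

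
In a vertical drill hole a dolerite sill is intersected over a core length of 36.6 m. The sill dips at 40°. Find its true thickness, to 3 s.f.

28.0 m

True thickness t = h · cos(dip) = 36.6 × cos 40°
t = 36.6 × 0.7660 = 28.037 m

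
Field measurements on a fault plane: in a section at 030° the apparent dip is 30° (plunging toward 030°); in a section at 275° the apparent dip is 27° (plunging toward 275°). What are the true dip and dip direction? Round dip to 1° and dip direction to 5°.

The two traces are lines in the plane: v₁ = (sin 30°·cos 30°, cos 30°·cos 30°, −sin 30°), v₂ = (sin 275°·cos 27°, cos 275°·cos 27°, −sin 27°).
Cross product v₁ × v₂ gives the pole to the plane: n ∝ (-0.302, 0.640, 0.699).
True dip = arccos(n_z / |n|) = arccos(0.7028) = 45.3°.
Dip direction = atan2(-0.302, 0.640) = 335° (azimuth of n's horizontal projection).

true dip 45°, dip direction 335°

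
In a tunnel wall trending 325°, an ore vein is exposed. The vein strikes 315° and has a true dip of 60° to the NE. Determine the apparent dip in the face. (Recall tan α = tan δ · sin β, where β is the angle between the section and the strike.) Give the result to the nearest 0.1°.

16.7°

The section lies 10° from the strike.
tan α = tan 60° × sin 10° = 1.7321 × 0.1736 = 0.3008
α = arctan(0.3008) = 16.74°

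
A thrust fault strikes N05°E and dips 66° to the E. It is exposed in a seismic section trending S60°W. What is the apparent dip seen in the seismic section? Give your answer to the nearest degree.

61°

Angle between strike (N05°E) and section (S60°W): β = 55°.
tan α = tan 66° × sin 55° = 2.2460 × 0.8192 = 1.8398
apparent dip = arctan 1.8398 = 61.47°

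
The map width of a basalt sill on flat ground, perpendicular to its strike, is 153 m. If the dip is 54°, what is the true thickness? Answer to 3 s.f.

True thickness t = w · sin(dip) = 153 × sin 54°
t = 153 × 0.8090 = 123.780 m

124 m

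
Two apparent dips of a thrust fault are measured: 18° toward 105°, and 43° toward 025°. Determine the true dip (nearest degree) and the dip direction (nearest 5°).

Each apparent-dip line lies in the plane. As unit vectors (x east, y north, z up), v₁ plunges 18°→105° and v₂ plunges 43°→025°.
The plane normal is n = v₁ × v₂ ∝ (0.373, 0.531, 0.685).
tan δ = √(n_x²+n_y²)/n_z = 0.649/0.685, so δ = 43.4°.
Dip direction = atan2(0.373, 0.531) = 35° (azimuth of n's horizontal projection).

true dip 43°, dip direction 035°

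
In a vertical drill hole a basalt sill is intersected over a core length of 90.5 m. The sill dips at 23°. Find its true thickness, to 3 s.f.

83.3 m

True thickness t = h · cos(dip) = 90.5 × cos 23°
t = 90.5 × 0.9205 = 83.306 m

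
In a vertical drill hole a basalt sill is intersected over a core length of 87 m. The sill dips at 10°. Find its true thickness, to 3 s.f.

True thickness t = h · cos(dip) = 87 × cos 10°
t = 87 × 0.9848 = 85.678 m

85.7 m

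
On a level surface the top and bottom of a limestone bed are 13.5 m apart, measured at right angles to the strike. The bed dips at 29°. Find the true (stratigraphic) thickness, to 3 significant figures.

True thickness t = w · sin(dip) = 13.5 × sin 29°
t = 13.5 × 0.4848 = 6.545 m

6.54 m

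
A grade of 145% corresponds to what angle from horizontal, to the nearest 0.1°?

tan θ = 145/100 = 1.4500
θ = arctan(1.4500) = 55.41°

55.4°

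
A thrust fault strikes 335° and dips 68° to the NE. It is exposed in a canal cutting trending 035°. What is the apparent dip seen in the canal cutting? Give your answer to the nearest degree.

65°

The strike is 335° and the section trends 035°; the acute angle between them is β = 60°.
tan α = tan 68° × sin 60° = 2.4751 × 0.8660 = 2.1435
α = arctan(2.1435) = 64.99°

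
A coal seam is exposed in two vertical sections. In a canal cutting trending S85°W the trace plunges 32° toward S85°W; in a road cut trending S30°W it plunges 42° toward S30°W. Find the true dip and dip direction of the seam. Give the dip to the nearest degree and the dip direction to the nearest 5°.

true dip 42°, dip direction 220°

Each apparent-dip line lies in the plane. As unit vectors (x east, y north, z up), v₁ plunges 32°→S85°W and v₂ plunges 42°→S30°W.
n = v₁ × v₂ = (-0.292, -0.368, 0.516) (taken with n_z > 0).
tan δ = √(n_x²+n_y²)/n_z = 0.470/0.516, so δ = 42.3°.
Dip direction = azimuth of (n_x, n_y) = atan2(-0.292, -0.368) = 218°.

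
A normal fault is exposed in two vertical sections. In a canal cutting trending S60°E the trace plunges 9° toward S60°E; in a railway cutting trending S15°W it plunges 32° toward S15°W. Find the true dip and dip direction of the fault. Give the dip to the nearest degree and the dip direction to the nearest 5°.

Represent each trace as a vector plunging at its apparent dip toward its trend (east-north-up frame): v₁ = (0.855, -0.494, -0.156), v₂ = (-0.219, -0.819, -0.530).
Cross product v₁ × v₂ gives the pole to the plane: n ∝ (-0.134, -0.488, 0.809).
True dip = arccos(n_z / |n|) = arccos(0.8480) = 32.0°.
The horizontal component of n points toward azimuth atan2(n_x, n_y) = 195°, the dip direction.

true dip 32°, dip direction 195°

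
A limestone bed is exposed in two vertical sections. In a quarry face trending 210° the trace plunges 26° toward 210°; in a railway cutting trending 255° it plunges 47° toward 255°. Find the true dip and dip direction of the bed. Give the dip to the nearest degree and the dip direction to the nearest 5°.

true dip 49°, dip direction 275°

Represent each trace as a vector plunging at its apparent dip toward its trend (east-north-up frame): v₁ = (-0.449, -0.778, -0.438), v₂ = (-0.659, -0.177, -0.731).
The plane normal is n = v₁ × v₂ ∝ (-0.492, 0.040, 0.433).
Dip δ = arctan(|n_h|/n_z) = arctan(0.494/0.433) = 48.7°.
Dip direction = atan2(-0.492, 0.040) = 275° (azimuth of n's horizontal projection).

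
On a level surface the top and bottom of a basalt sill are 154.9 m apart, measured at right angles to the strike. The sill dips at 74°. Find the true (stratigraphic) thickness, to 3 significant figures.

True thickness t = w · sin(dip) = 154.9 × sin 74°
t = 154.9 × 0.9613 = 148.899 m

149 m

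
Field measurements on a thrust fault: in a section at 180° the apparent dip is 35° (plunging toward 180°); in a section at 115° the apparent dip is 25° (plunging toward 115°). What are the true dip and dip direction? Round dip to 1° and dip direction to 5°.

Represent each trace as a vector plunging at its apparent dip toward its trend (east-north-up frame): v₁ = (0.000, -0.819, -0.574), v₂ = (0.821, -0.383, -0.423).
Cross product v₁ × v₂ gives the pole to the plane: n ∝ (0.126, -0.471, 0.673).
Dip δ = arctan(|n_h|/n_z) = arctan(0.488/0.673) = 35.9°.
Dip direction = azimuth of (n_x, n_y) = atan2(0.126, -0.471) = 165°.

true dip 36°, dip direction 165°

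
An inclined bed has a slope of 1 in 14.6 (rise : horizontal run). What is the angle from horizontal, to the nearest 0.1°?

tan θ = 1/14.6 = 0.0685
θ = arctan(0.0685) = 3.92°

3.9°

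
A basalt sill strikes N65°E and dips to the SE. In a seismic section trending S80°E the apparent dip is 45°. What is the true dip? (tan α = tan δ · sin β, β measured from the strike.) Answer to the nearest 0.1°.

60.2°

β = acute angle between strike N65°E and section S80°E = 35°.
tan(true dip) = tan 45° / sin 35° = 1.7434
δ = arctan(1.7434) = 60.16°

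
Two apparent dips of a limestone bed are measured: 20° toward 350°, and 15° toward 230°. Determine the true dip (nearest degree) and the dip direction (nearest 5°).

true dip 32°, dip direction 295°

The two traces are lines in the plane: v₁ = (sin 350°·cos 20°, cos 350°·cos 20°, −sin 20°), v₂ = (sin 230°·cos 15°, cos 230°·cos 15°, −sin 15°).
The plane normal is n = v₁ × v₂ ∝ (-0.452, 0.211, 0.786).
tan δ = √(n_x²+n_y²)/n_z = 0.499/0.786, so δ = 32.4°.
Dip direction = azimuth of (n_x, n_y) = atan2(-0.452, 0.211) = 295°.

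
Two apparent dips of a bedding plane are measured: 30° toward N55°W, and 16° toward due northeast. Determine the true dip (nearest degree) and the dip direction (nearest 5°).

true dip 35°, dip direction 340°

The two traces are lines in the plane: v₁ = (sin 305°·cos 30°, cos 305°·cos 30°, −sin 30°), v₂ = (sin 45°·cos 16°, cos 45°·cos 16°, −sin 16°).
Cross product v₁ × v₂ gives the pole to the plane: n ∝ (-0.203, 0.535, 0.820).
tan δ = √(n_x²+n_y²)/n_z = 0.573/0.820, so δ = 34.9°.
The horizontal component of n points toward azimuth atan2(n_x, n_y) = 339°, the dip direction.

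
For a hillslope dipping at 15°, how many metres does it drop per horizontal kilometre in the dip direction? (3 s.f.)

268 m

drop per km = 1000 × tan 15° = 1000 × 0.2679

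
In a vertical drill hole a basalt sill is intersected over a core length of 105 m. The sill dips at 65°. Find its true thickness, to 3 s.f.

True thickness t = h · cos(dip) = 105 × cos 65°
t = 105 × 0.4226 = 44.375 m

44.4 m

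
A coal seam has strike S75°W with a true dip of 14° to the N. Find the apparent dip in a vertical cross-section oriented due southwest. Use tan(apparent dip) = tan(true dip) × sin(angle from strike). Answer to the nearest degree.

7°

The section lies 30° from the strike.
tan(apparent dip) = tan 14° · sin 30° = 0.1247
apparent dip = arctan 0.1247 = 7.11°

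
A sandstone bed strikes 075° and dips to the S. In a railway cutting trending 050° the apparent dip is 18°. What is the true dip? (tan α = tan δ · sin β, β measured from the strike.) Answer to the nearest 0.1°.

37.6°

The section is 25° from the strike.
tan δ = tan α / sin β = tan 18° / sin 25° = 0.3249 / 0.4226 = 0.7688
δ = arctan(0.7688) = 37.55°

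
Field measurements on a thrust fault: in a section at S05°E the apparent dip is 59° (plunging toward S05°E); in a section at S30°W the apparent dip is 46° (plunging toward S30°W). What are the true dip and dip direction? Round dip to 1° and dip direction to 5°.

The two traces are lines in the plane: v₁ = (sin 175°·cos 59°, cos 175°·cos 59°, −sin 59°), v₂ = (sin 210°·cos 46°, cos 210°·cos 46°, −sin 46°).
n = v₁ × v₂ = (0.147, -0.330, 0.205) (taken with n_z > 0).
True dip = arccos(n_z / |n|) = arccos(0.4941) = 60.4°.
Dip direction = azimuth of (n_x, n_y) = atan2(0.147, -0.330) = 156°.

true dip 60°, dip direction 155°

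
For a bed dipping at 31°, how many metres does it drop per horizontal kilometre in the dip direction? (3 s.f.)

drop per km = 1000 × tan 31° = 1000 × 0.6009

601 m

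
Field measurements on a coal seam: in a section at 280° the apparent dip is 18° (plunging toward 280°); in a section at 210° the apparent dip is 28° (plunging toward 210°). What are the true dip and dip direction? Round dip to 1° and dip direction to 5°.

true dip 29°, dip direction 225°

Each apparent-dip line lies in the plane. As unit vectors (x east, y north, z up), v₁ plunges 18°→280° and v₂ plunges 28°→210°.
The plane normal is n = v₁ × v₂ ∝ (-0.314, -0.303, 0.789).
Dip δ = arctan(|n_h|/n_z) = arctan(0.436/0.789) = 28.9°.
Dip direction = azimuth of (n_x, n_y) = atan2(-0.314, -0.303) = 226°.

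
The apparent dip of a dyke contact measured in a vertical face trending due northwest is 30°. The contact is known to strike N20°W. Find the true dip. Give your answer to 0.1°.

β = acute angle between strike N20°W and section due northwest = 25°.
tan δ = tan α / sin β = tan 30° / sin 25° = 0.5774 / 0.4226 = 1.3661
true dip = arctan 1.3661 = 53.80°

53.8°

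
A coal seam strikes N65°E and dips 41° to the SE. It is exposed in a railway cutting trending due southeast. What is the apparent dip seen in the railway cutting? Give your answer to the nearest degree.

39°

The strike is N65°E and the section trends due southeast; the acute angle between them is β = 70°.
tan(apparent dip) = tan 41° · sin 70° = 0.8169
apparent dip = arctan 0.8169 = 39.24°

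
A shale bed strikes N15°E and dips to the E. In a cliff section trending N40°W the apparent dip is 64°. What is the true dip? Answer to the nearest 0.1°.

The section is 55° from the strike.
tan δ = tan α / sin β = tan 64° / sin 55° = 2.0503 / 0.8192 = 2.5030
δ = arctan(2.5030) = 68.22°

68.2°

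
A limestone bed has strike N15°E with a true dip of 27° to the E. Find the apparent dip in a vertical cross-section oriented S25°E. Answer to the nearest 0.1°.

18.1°

The section lies 40° from the strike.
tan α = tan 27° × sin 40° = 0.5095 × 0.6428 = 0.3275
apparent dip = arctan 0.3275 = 18.13°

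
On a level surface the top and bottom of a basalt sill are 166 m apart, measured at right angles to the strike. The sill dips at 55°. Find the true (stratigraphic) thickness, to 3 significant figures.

True thickness t = w · sin(dip) = 166 × sin 55°
t = 166 × 0.8192 = 135.979 m

136 m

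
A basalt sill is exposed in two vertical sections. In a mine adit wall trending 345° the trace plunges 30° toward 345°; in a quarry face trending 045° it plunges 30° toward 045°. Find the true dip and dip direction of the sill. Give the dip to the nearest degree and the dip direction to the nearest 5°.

true dip 34°, dip direction 015°

Represent each trace as a vector plunging at its apparent dip toward its trend (east-north-up frame): v₁ = (-0.224, 0.837, -0.500), v₂ = (0.612, 0.612, -0.500).
n = v₁ × v₂ = (0.112, 0.418, 0.650) (taken with n_z > 0).
Dip δ = arctan(|n_h|/n_z) = arctan(0.433/0.650) = 33.7°.
Dip direction = azimuth of (n_x, n_y) = atan2(0.112, 0.418) = 15°.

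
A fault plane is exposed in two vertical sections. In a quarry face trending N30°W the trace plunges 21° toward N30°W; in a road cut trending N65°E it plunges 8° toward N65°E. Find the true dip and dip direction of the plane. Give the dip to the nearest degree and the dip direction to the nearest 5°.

true dip 23°, dip direction 355°

Represent each trace as a vector plunging at its apparent dip toward its trend (east-north-up frame): v₁ = (-0.467, 0.809, -0.358), v₂ = (0.897, 0.419, -0.139).
The plane normal is n = v₁ × v₂ ∝ (-0.037, 0.387, 0.921).
Dip δ = arctan(|n_h|/n_z) = arctan(0.388/0.921) = 22.9°.
The horizontal component of n points toward azimuth atan2(n_x, n_y) = 354°, the dip direction.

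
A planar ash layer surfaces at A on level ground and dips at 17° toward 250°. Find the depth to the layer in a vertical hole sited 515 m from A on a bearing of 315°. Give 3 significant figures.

The hole lies 65° from the dip direction, so the down-dip offset is 515 × cos 65° = 217.65 m.
Depth = down-dip offset × tan(dip) = 217.65 × tan 17° = 217.65 × 0.3057
Depth = 66.54 m

66.5 m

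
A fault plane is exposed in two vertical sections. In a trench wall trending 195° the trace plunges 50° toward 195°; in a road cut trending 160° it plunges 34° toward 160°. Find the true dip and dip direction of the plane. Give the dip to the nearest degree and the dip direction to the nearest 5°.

true dip 52°, dip direction 220°

Represent each trace as a vector plunging at its apparent dip toward its trend (east-north-up frame): v₁ = (-0.166, -0.621, -0.766), v₂ = (0.284, -0.779, -0.559).
Cross product v₁ × v₂ gives the pole to the plane: n ∝ (-0.250, -0.310, 0.306).
True dip = arccos(n_z / |n|) = arccos(0.6089) = 52.5°.
Dip direction = atan2(-0.250, -0.310) = 219° (azimuth of n's horizontal projection).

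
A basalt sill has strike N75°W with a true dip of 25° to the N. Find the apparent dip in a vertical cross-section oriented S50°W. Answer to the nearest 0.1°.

The section lies 55° from the strike.
tan(apparent dip) = tan 25° · sin 55° = 0.3820
α = arctan(0.3820) = 20.91°

20.9°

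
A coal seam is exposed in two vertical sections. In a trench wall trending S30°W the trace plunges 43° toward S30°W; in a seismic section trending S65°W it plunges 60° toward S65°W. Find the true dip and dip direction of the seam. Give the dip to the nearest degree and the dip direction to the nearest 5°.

true dip 63°, dip direction 270°

Each apparent-dip line lies in the plane. As unit vectors (x east, y north, z up), v₁ plunges 43°→S30°W and v₂ plunges 60°→S65°W.
n = v₁ × v₂ = (-0.404, 0.008, 0.210) (taken with n_z > 0).
True dip = arccos(n_z / |n|) = arccos(0.4603) = 62.6°.
The horizontal component of n points toward azimuth atan2(n_x, n_y) = 271°, the dip direction.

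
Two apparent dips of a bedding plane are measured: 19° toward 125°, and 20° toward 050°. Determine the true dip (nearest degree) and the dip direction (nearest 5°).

true dip 24°, dip direction 085°

The two traces are lines in the plane: v₁ = (sin 125°·cos 19°, cos 125°·cos 19°, −sin 19°), v₂ = (sin 50°·cos 20°, cos 50°·cos 20°, −sin 20°).
The plane normal is n = v₁ × v₂ ∝ (0.382, 0.031, 0.858).
tan δ = √(n_x²+n_y²)/n_z = 0.383/0.858, so δ = 24.1°.
The horizontal component of n points toward azimuth atan2(n_x, n_y) = 85°, the dip direction.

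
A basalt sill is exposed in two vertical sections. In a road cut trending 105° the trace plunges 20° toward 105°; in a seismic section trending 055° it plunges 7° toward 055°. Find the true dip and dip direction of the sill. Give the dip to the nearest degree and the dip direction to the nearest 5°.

Each apparent-dip line lies in the plane. As unit vectors (x east, y north, z up), v₁ plunges 20°→105° and v₂ plunges 7°→055°.
n = v₁ × v₂ = (0.224, -0.167, 0.714) (taken with n_z > 0).
Dip δ = arctan(|n_h|/n_z) = arctan(0.280/0.714) = 21.4°.
The horizontal component of n points toward azimuth atan2(n_x, n_y) = 127°, the dip direction.

true dip 21°, dip direction 125°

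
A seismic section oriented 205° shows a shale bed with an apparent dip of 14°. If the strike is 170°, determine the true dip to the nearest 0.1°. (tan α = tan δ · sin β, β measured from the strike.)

β = acute angle between strike 170° and section 205° = 35°.
tan(true dip) = tan 14° / sin 35° = 0.4347
δ = arctan(0.4347) = 23.49°

23.5°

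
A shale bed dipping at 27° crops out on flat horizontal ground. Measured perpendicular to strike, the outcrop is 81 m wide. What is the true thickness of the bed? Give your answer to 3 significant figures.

True thickness t = w · sin(dip) = 81 × sin 27°
t = 81 × 0.4540 = 36.773 m

36.8 m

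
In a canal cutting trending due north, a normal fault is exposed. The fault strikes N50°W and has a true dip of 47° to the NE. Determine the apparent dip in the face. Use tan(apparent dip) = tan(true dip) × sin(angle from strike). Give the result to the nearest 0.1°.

39.4°

Angle between strike (N50°W) and section (due north): β = 50°.
tan α = tan 47° × sin 50° = 1.0724 × 0.7660 = 0.8215
α = arctan(0.8215) = 39.40°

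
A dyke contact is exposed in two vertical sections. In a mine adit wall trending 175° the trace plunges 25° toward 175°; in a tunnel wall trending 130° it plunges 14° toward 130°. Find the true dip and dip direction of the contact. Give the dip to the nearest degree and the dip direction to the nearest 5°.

true dip 26°, dip direction 190°

Represent each trace as a vector plunging at its apparent dip toward its trend (east-north-up frame): v₁ = (0.079, -0.903, -0.423), v₂ = (0.743, -0.624, -0.242).
Cross product v₁ × v₂ gives the pole to the plane: n ∝ (-0.045, -0.295, 0.622).
True dip = arccos(n_z / |n|) = arccos(0.9015) = 25.6°.
Dip direction = azimuth of (n_x, n_y) = atan2(-0.045, -0.295) = 189°.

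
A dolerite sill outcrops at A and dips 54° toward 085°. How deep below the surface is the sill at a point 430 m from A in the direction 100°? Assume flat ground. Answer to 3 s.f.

572 m

The hole lies 15° from the dip direction, so the down-dip offset is 430 × cos 15° = 415.35 m.
Depth = down-dip offset × tan(dip) = 415.35 × tan 54° = 415.35 × 1.3764
Depth = 571.68 m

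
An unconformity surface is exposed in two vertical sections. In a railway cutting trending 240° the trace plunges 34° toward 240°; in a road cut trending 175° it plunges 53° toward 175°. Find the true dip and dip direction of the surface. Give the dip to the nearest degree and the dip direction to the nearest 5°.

true dip 53°, dip direction 180°

Represent each trace as a vector plunging at its apparent dip toward its trend (east-north-up frame): v₁ = (-0.718, -0.415, -0.559), v₂ = (0.052, -0.600, -0.799).
The plane normal is n = v₁ × v₂ ∝ (-0.004, -0.603, 0.452).
True dip = arccos(n_z / |n|) = arccos(0.6001) = 53.1°.
Dip direction = azimuth of (n_x, n_y) = atan2(-0.004, -0.603) = 180°.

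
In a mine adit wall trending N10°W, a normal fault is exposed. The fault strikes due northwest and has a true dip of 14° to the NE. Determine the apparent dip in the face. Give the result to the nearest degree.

The section lies 35° from the strike.
tan α = tan 14° × sin 35° = 0.2493 × 0.5736 = 0.1430
α = arctan(0.1430) = 8.14°

8°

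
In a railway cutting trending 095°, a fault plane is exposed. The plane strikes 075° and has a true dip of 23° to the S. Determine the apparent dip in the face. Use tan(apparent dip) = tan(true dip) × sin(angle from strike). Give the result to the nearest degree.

The strike is 075° and the section trends 095°; the acute angle between them is β = 20°.
tan α = tan 23° × sin 20° = 0.4245 × 0.3420 = 0.1452
α = arctan(0.1452) = 8.26°

8°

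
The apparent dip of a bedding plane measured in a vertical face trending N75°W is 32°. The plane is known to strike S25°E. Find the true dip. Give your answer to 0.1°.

β = acute angle between strike S25°E and section N75°W = 50°.
tan δ = tan α / sin β = tan 32° / sin 50° = 0.6249 / 0.7660 = 0.8157
true dip = arctan 0.8157 = 39.20°

39.2°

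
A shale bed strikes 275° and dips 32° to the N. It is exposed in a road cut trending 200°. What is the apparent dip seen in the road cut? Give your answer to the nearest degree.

The strike is 275° and the section trends 200°; the acute angle between them is β = 75°.
tan α = tan 32° × sin 75° = 0.6249 × 0.9659 = 0.6036
α = arctan(0.6036) = 31.11°

31°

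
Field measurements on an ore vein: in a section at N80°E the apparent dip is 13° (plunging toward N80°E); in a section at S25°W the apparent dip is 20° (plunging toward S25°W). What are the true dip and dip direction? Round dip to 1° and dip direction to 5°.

true dip 33°, dip direction 150°

Represent each trace as a vector plunging at its apparent dip toward its trend (east-north-up frame): v₁ = (0.960, 0.169, -0.225), v₂ = (-0.397, -0.852, -0.342).
n = v₁ × v₂ = (0.249, -0.418, 0.750) (taken with n_z > 0).
True dip = arccos(n_z / |n|) = arccos(0.8390) = 33.0°.
Dip direction = atan2(0.249, -0.418) = 149° (azimuth of n's horizontal projection).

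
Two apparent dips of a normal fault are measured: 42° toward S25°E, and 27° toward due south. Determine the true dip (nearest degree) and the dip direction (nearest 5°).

true dip 49°, dip direction 115°

The two traces are lines in the plane: v₁ = (sin 155°·cos 42°, cos 155°·cos 42°, −sin 42°), v₂ = (sin 180°·cos 27°, cos 180°·cos 27°, −sin 27°).
Cross product v₁ × v₂ gives the pole to the plane: n ∝ (0.290, -0.143, 0.280).
tan δ = √(n_x²+n_y²)/n_z = 0.324/0.280, so δ = 49.1°.
Dip direction = atan2(0.290, -0.143) = 116° (azimuth of n's horizontal projection).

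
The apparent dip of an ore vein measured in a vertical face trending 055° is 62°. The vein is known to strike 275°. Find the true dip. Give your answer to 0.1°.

71.1°

The section is 40° from the strike.
tan(true dip) = tan 62° / sin 40° = 2.9259
δ = arctan(2.9259) = 71.13°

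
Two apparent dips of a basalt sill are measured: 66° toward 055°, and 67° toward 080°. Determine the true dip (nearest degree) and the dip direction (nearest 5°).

true dip 67°, dip direction 075°

Each apparent-dip line lies in the plane. As unit vectors (x east, y north, z up), v₁ plunges 66°→055° and v₂ plunges 67°→080°.
n = v₁ × v₂ = (0.153, 0.045, 0.067) (taken with n_z > 0).
Dip δ = arctan(|n_h|/n_z) = arctan(0.159/0.067) = 67.1°.
The horizontal component of n points toward azimuth atan2(n_x, n_y) = 74°, the dip direction.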